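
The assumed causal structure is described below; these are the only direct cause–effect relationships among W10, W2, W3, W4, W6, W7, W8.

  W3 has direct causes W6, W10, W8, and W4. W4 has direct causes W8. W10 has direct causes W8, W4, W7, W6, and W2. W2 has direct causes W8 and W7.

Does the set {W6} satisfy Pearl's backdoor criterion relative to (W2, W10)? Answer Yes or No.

Backdoor paths from W2 to W10 (paths whose first edge points into W2):
  P1: W2 <- W7 -> W10
  P2: W2 <- W8 -> W4 -> W10
  P3: W2 <- W8 -> W4 -> W3 <- W6 -> W10
  P4: W2 <- W8 -> W4 -> W3 <- W10
  P5: W2 <- W8 -> W10
  P6: W2 <- W8 -> W3 <- W4 -> W10
  P7: W2 <- W8 -> W3 <- W6 -> W10
  P8: W2 <- W8 -> W3 <- W10
Condition 1 (no descendant of W2 in the set): holds — descendants of W2 are {W10, W3}; none are in {W6}.
Condition 2 (every backdoor path blocked by {W6}):
  P1: open — no interior node is in the conditioning set.
  P2: open — no interior node is in the conditioning set.
  P3: blocked at collider W3 (neither it nor any descendant is in the conditioning set).
  P4: blocked at collider W3 (neither it nor any descendant is in the conditioning set).
  P5: open — no interior node is in the conditioning set.
  P6: blocked at collider W3 (neither it nor any descendant is in the conditioning set).
  P7: blocked at collider W3 (neither it nor any descendant is in the conditioning set).
  P8: blocked at collider W3 (neither it nor any descendant is in the conditioning set).
{W6} does not satisfy the backdoor criterion.

No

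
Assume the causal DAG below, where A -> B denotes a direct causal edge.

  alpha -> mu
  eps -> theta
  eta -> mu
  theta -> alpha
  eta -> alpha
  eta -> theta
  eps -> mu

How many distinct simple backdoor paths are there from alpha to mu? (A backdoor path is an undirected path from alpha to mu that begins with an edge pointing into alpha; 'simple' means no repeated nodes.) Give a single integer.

4

A backdoor path from alpha to mu is any simple undirected path whose first edge points into alpha (i.e. leaves alpha via a parent).
Parents of alpha: {eta, theta}.
Enumerating:
  P1: alpha <- eta -> theta <- eps -> mu
  P2: alpha <- eta -> mu
  P3: alpha <- theta <- eps -> mu
  P4: alpha <- theta <- eta -> mu
That exhausts the simple backdoor paths. Count: 4.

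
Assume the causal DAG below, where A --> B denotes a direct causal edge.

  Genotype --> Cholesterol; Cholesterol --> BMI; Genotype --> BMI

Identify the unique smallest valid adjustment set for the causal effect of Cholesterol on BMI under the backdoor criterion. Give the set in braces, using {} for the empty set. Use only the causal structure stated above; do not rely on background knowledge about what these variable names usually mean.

Variables eligible for adjustment (non-descendants of Cholesterol, excluding Cholesterol and BMI): {Genotype}.
Backdoor paths from Cholesterol to BMI:
  P1: Cholesterol <- Genotype -> BMI
The empty set is not sufficient: P1 (Cholesterol <- Genotype -> BMI) has no collider blocking it and no conditioned non-collider, so it is open.
Try {Genotype}:
  P1: blocked at fork node Genotype ∈ conditioning set.
{Genotype} contains no descendant of Cholesterol and blocks every backdoor path.
{Genotype} is the unique smallest valid adjustment set.

{Genotype}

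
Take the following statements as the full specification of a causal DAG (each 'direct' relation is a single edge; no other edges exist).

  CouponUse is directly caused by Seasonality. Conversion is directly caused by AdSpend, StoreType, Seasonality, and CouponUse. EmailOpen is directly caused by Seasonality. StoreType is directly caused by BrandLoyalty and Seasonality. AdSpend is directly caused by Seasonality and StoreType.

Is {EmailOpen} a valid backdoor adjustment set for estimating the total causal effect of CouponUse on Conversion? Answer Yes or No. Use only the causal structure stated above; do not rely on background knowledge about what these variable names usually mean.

No

Backdoor paths from CouponUse to Conversion (paths whose first edge points into CouponUse):
  P1: CouponUse <- Seasonality -> StoreType -> AdSpend -> Conversion
  P2: CouponUse <- Seasonality -> StoreType -> Conversion
  P3: CouponUse <- Seasonality -> AdSpend <- StoreType -> Conversion
  P4: CouponUse <- Seasonality -> AdSpend -> Conversion
  P5: CouponUse <- Seasonality -> Conversion
Condition 1 (no descendant of CouponUse in the set): holds — descendants of CouponUse are {Conversion}; none are in {EmailOpen}.
Condition 2 (every backdoor path blocked by {EmailOpen}):
  P1: open — no interior node is in the conditioning set.
  P2: open — no interior node is in the conditioning set.
  P3: blocked at collider AdSpend (neither it nor any descendant is in the conditioning set).
  P4: open — no interior node is in the conditioning set.
  P5: open — no interior node is in the conditioning set.
{EmailOpen} does not satisfy the backdoor criterion.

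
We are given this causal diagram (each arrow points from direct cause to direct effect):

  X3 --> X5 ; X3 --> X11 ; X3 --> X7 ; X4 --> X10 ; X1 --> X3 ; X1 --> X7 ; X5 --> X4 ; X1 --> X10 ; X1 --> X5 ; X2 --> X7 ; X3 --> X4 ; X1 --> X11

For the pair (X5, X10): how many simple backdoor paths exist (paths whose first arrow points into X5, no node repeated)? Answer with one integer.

A backdoor path from X5 to X10 is any simple undirected path whose first edge points into X5 (i.e. leaves X5 via a parent).
Parents of X5: {X1, X3}.
Enumerating:
  P1: X5 <- X1 -> X3 -> X4 -> X10
  P2: X5 <- X1 -> X11 <- X3 -> X4 -> X10
  P3: X5 <- X1 -> X7 <- X3 -> X4 -> X10
  P4: X5 <- X1 -> X10
  P5: X5 <- X3 <- X1 -> X10
  P6: X5 <- X3 -> X11 <- X1 -> X10
  P7: X5 <- X3 -> X7 <- X1 -> X10
  P8: X5 <- X3 -> X4 -> X10
That exhausts the simple backdoor paths. Count: 8.

8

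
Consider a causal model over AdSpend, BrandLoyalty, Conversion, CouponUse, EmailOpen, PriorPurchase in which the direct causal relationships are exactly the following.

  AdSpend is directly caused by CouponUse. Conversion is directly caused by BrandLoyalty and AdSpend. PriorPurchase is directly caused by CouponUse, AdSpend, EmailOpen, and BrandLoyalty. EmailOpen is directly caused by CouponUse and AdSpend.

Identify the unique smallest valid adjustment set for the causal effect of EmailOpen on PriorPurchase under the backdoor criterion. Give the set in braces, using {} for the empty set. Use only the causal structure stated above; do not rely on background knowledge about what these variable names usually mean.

Variables eligible for adjustment (non-descendants of EmailOpen, excluding EmailOpen and PriorPurchase): {AdSpend, BrandLoyalty, Conversion, CouponUse}.
Backdoor paths from EmailOpen to PriorPurchase:
  P1: EmailOpen <- CouponUse -> AdSpend -> Conversion <- BrandLoyalty -> PriorPurchase
  P2: EmailOpen <- CouponUse -> AdSpend -> PriorPurchase
  P3: EmailOpen <- CouponUse -> PriorPurchase
  P4: EmailOpen <- AdSpend <- CouponUse -> PriorPurchase
  P5: EmailOpen <- AdSpend -> Conversion <- BrandLoyalty -> PriorPurchase
  P6: EmailOpen <- AdSpend -> PriorPurchase
The empty set is not sufficient: P2 (EmailOpen <- CouponUse -> AdSpend -> PriorPurchase) has no collider blocking it and no conditioned non-collider, so it is open.
Try {AdSpend, CouponUse}:
  P1: blocked at fork node CouponUse ∈ conditioning set.
  P2: blocked at fork node CouponUse ∈ conditioning set.
  P3: blocked at fork node CouponUse ∈ conditioning set.
  P4: blocked at chain node AdSpend ∈ conditioning set.
  P5: blocked at fork node AdSpend ∈ conditioning set.
  P6: blocked at fork node AdSpend ∈ conditioning set.
{AdSpend, CouponUse} contains no descendant of EmailOpen and blocks every backdoor path.
Every element of {AdSpend, CouponUse} is needed (dropping AdSpend leaves P6 open; dropping CouponUse leaves P3 open), so no proper subset is valid.
Among all size-2 subsets of the eligible variables, only {AdSpend, CouponUse} blocks every backdoor path, so it is the unique smallest valid adjustment set.

{AdSpend, CouponUse}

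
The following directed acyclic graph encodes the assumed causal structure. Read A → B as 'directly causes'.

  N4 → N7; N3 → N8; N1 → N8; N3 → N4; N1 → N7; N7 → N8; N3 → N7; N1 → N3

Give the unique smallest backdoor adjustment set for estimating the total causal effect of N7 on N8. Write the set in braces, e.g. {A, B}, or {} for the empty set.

Variables eligible for adjustment (non-descendants of N7, excluding N7 and N8): {N1, N3, N4}.
Backdoor paths from N7 to N8:
  P1: N7 <- N1 -> N3 -> N8
  P2: N7 <- N1 -> N8
  P3: N7 <- N3 <- N1 -> N8
  P4: N7 <- N3 -> N8
  P5: N7 <- N4 <- N3 <- N1 -> N8
  P6: N7 <- N4 <- N3 -> N8
The empty set is not sufficient: P1 (N7 <- N1 -> N3 -> N8) has no collider blocking it and no conditioned non-collider, so it is open.
Try {N1, N3}:
  P1: blocked at fork node N1 ∈ conditioning set.
  P2: blocked at fork node N1 ∈ conditioning set.
  P3: blocked at chain node N3 ∈ conditioning set.
  P4: blocked at fork node N3 ∈ conditioning set.
  P5: blocked at chain node N3 ∈ conditioning set.
  P6: blocked at fork node N3 ∈ conditioning set.
{N1, N3} contains no descendant of N7 and blocks every backdoor path.
Every element of {N1, N3} is needed (dropping N1 leaves P2 open; dropping N3 leaves P4 open), so no proper subset is valid.
Among all size-2 subsets of the eligible variables, only {N1, N3} blocks every backdoor path, so it is the unique smallest valid adjustment set.

{N1, N3}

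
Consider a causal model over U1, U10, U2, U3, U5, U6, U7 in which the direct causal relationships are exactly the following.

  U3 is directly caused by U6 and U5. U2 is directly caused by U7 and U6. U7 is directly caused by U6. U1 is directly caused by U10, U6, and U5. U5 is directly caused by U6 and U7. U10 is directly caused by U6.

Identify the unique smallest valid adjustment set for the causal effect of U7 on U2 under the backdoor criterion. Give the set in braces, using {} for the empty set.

{U6}

Variables eligible for adjustment (non-descendants of U7, excluding U7 and U2): {U10, U6}.
Backdoor paths from U7 to U2:
  P1: U7 <- U6 -> U2
The empty set is not sufficient: P1 (U7 <- U6 -> U2) has no collider blocking it and no conditioned non-collider, so it is open.
Try {U6}:
  P1: blocked at fork node U6 ∈ conditioning set.
{U6} contains no descendant of U7 and blocks every backdoor path.
No other singleton works — e.g. {U10} leaves P1 open — so {U6} is the unique smallest valid adjustment set.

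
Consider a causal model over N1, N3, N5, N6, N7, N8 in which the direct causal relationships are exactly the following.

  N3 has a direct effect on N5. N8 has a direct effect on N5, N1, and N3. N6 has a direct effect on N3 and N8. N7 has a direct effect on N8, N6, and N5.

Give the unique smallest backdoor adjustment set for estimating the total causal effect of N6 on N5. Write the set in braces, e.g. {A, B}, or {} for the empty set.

Variables eligible for adjustment (non-descendants of N6, excluding N6 and N5): {N7}.
Backdoor paths from N6 to N5:
  P1: N6 <- N7 -> N8 -> N3 -> N5
  P2: N6 <- N7 -> N8 -> N5
  P3: N6 <- N7 -> N5
The empty set is not sufficient: P1 (N6 <- N7 -> N8 -> N3 -> N5) has no collider blocking it and no conditioned non-collider, so it is open.
Try {N7}:
  P1: blocked at fork node N7 ∈ conditioning set.
  P2: blocked at fork node N7 ∈ conditioning set.
  P3: blocked at fork node N7 ∈ conditioning set.
{N7} contains no descendant of N6 and blocks every backdoor path.
{N7} is the unique smallest valid adjustment set.

{N7}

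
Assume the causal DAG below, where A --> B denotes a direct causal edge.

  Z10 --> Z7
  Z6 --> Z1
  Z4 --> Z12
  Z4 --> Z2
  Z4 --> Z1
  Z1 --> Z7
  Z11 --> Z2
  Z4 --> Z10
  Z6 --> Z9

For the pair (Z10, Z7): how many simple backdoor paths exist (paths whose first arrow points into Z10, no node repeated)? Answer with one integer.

A backdoor path from Z10 to Z7 is any simple undirected path whose first edge points into Z10 (i.e. leaves Z10 via a parent).
Parents of Z10: {Z4}.
Enumerating:
  P1: Z10 <- Z4 -> Z1 -> Z7
That exhausts the simple backdoor paths. Count: 1.

1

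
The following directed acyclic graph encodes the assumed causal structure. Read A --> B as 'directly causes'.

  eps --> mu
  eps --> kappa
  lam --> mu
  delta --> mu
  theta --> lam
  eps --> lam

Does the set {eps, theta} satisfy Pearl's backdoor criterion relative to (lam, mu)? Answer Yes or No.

Yes

Backdoor paths from lam to mu (paths whose first edge points into lam):
  P1: lam <- eps -> mu
Condition 1 (no descendant of lam in the set): holds — descendants of lam are {mu}; none are in {eps, theta}.
Condition 2 (every backdoor path blocked by {eps, theta}):
  P1: blocked at fork node eps ∈ conditioning set.
{eps, theta} satisfies the backdoor criterion.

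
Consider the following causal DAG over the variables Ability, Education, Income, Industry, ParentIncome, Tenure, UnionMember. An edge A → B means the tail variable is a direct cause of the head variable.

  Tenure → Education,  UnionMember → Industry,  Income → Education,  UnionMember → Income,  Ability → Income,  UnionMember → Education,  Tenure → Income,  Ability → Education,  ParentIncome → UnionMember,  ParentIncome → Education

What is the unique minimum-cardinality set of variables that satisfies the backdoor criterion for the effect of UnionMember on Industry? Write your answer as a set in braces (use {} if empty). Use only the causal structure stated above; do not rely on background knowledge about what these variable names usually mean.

{}

Variables eligible for adjustment (non-descendants of UnionMember, excluding UnionMember and Industry): {Ability, ParentIncome, Tenure}.
Backdoor paths from UnionMember to Industry:
  (none)
With no backdoor paths the empty set already satisfies the criterion, and it is trivially minimal.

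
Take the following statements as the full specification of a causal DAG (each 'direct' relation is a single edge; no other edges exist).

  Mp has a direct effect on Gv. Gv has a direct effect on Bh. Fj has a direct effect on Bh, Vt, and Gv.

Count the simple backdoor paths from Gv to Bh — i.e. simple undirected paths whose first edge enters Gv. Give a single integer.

A backdoor path from Gv to Bh is any simple undirected path whose first edge points into Gv (i.e. leaves Gv via a parent).
Parents of Gv: {Fj, Mp}.
Enumerating:
  P1: Gv <- Fj -> Bh
That exhausts the simple backdoor paths. Count: 1.

1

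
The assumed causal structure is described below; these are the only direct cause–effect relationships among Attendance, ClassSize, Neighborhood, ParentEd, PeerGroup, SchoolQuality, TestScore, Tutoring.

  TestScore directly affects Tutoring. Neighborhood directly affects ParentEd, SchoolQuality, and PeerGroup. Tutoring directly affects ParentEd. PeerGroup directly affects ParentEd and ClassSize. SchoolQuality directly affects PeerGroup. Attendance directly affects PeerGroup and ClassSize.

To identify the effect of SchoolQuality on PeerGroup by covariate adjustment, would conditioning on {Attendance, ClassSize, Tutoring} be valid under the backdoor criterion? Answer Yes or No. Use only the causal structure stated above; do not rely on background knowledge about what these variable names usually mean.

Backdoor paths from SchoolQuality to PeerGroup (paths whose first edge points into SchoolQuality):
  P1: SchoolQuality <- Neighborhood -> PeerGroup
  P2: SchoolQuality <- Neighborhood -> ParentEd <- PeerGroup
Condition 1 (no descendant of SchoolQuality in the set): FAILS — ClassSize is a descendant of SchoolQuality.
Condition 2 (every backdoor path blocked by {Attendance, ClassSize, Tutoring}):
  P1: open — no interior node is in the conditioning set.
  P2: blocked at collider ParentEd (neither it nor any descendant is in the conditioning set).
{Attendance, ClassSize, Tutoring} does not satisfy the backdoor criterion.

No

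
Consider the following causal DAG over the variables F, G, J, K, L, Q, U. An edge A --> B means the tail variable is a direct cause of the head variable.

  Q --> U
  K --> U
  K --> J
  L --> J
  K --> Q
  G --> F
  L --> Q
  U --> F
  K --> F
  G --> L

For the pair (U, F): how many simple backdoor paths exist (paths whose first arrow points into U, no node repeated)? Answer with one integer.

7

A backdoor path from U to F is any simple undirected path whose first edge points into U (i.e. leaves U via a parent).
Parents of U: {K, Q}.
Enumerating:
  P1: U <- K -> Q <- L <- G -> F
  P2: U <- K -> J <- L <- G -> F
  P3: U <- K -> F
  P4: U <- Q <- K -> J <- L <- G -> F
  P5: U <- Q <- K -> F
  P6: U <- Q <- L <- G -> F
  P7: U <- Q <- L -> J <- K -> F
That exhausts the simple backdoor paths. Count: 7.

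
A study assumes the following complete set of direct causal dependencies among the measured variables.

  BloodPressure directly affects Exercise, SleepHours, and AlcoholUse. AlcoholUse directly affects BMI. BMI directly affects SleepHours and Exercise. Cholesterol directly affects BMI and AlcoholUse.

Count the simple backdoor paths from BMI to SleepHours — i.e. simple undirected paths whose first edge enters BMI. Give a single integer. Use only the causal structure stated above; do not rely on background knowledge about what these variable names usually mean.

A backdoor path from BMI to SleepHours is any simple undirected path whose first edge points into BMI (i.e. leaves BMI via a parent).
Parents of BMI: {AlcoholUse, Cholesterol}.
Enumerating:
  P1: BMI <- Cholesterol -> AlcoholUse <- BloodPressure -> SleepHours
  P2: BMI <- AlcoholUse <- BloodPressure -> SleepHours
That exhausts the simple backdoor paths. Count: 2.

2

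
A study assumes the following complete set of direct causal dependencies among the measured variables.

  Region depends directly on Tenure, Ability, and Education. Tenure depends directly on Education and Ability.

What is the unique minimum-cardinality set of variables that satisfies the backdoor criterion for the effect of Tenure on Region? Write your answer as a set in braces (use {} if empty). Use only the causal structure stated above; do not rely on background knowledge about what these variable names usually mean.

{Ability, Education}

Variables eligible for adjustment (non-descendants of Tenure, excluding Tenure and Region): {Ability, Education}.
Backdoor paths from Tenure to Region:
  P1: Tenure <- Education -> Region
  P2: Tenure <- Ability -> Region
The empty set is not sufficient: P1 (Tenure <- Education -> Region) has no collider blocking it and no conditioned non-collider, so it is open.
Try {Ability, Education}:
  P1: blocked at fork node Education ∈ conditioning set.
  P2: blocked at fork node Ability ∈ conditioning set.
{Ability, Education} contains no descendant of Tenure and blocks every backdoor path.
Every element of {Ability, Education} is needed (dropping Ability leaves P2 open; dropping Education leaves P1 open), so no proper subset is valid.
Among all size-2 subsets of the eligible variables, only {Ability, Education} blocks every backdoor path, so it is the unique smallest valid adjustment set.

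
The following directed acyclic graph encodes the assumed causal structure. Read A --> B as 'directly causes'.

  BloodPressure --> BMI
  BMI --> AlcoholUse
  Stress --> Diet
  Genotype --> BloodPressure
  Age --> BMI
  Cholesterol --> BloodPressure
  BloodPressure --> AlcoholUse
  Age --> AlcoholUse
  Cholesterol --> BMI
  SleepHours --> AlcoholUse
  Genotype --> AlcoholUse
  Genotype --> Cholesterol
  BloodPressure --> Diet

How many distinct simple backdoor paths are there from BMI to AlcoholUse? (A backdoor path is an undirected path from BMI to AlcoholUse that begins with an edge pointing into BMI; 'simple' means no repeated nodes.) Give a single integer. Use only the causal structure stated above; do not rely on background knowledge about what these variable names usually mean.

8

A backdoor path from BMI to AlcoholUse is any simple undirected path whose first edge points into BMI (i.e. leaves BMI via a parent).
Parents of BMI: {Age, BloodPressure, Cholesterol}.
Enumerating:
  P1: BMI <- Age -> AlcoholUse
  P2: BMI <- Cholesterol <- Genotype -> BloodPressure -> AlcoholUse
  P3: BMI <- Cholesterol <- Genotype -> AlcoholUse
  P4: BMI <- Cholesterol -> BloodPressure <- Genotype -> AlcoholUse
  P5: BMI <- Cholesterol -> BloodPressure -> AlcoholUse
  P6: BMI <- BloodPressure <- Genotype -> AlcoholUse
  P7: BMI <- BloodPressure <- Cholesterol <- Genotype -> AlcoholUse
  P8: BMI <- BloodPressure -> AlcoholUse
That exhausts the simple backdoor paths. Count: 8.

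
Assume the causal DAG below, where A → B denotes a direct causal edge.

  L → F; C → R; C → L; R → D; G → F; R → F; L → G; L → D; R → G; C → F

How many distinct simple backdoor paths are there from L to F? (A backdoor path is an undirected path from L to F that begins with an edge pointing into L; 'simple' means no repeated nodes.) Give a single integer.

3

A backdoor path from L to F is any simple undirected path whose first edge points into L (i.e. leaves L via a parent).
Parents of L: {C}.
Enumerating:
  P1: L <- C -> R -> G -> F
  P2: L <- C -> R -> F
  P3: L <- C -> F
That exhausts the simple backdoor paths. Count: 3.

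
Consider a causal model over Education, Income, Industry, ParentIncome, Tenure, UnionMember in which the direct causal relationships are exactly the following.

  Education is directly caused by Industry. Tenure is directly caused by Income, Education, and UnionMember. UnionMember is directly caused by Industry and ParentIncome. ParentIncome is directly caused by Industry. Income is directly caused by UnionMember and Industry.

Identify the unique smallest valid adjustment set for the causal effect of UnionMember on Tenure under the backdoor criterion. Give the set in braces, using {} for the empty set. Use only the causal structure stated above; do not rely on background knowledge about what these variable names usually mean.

Variables eligible for adjustment (non-descendants of UnionMember, excluding UnionMember and Tenure): {Education, Industry, ParentIncome}.
Backdoor paths from UnionMember to Tenure:
  P1: UnionMember <- Industry -> Education -> Tenure
  P2: UnionMember <- Industry -> Income -> Tenure
  P3: UnionMember <- ParentIncome <- Industry -> Education -> Tenure
  P4: UnionMember <- ParentIncome <- Industry -> Income -> Tenure
The empty set is not sufficient: P1 (UnionMember <- Industry -> Education -> Tenure) has no collider blocking it and no conditioned non-collider, so it is open.
Try {Industry}:
  P1: blocked at fork node Industry ∈ conditioning set.
  P2: blocked at fork node Industry ∈ conditioning set.
  P3: blocked at fork node Industry ∈ conditioning set.
  P4: blocked at fork node Industry ∈ conditioning set.
{Industry} contains no descendant of UnionMember and blocks every backdoor path.
No other singleton works — e.g. {ParentIncome} leaves P1 open — so {Industry} is the unique smallest valid adjustment set.

{Industry}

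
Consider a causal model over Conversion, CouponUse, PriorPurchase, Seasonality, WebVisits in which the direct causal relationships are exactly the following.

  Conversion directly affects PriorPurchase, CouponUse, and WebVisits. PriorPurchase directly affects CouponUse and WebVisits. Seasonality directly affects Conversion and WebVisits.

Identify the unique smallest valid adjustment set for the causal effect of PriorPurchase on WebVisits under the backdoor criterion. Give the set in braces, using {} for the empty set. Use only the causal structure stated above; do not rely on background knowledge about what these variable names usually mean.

Variables eligible for adjustment (non-descendants of PriorPurchase, excluding PriorPurchase and WebVisits): {Conversion, Seasonality}.
Backdoor paths from PriorPurchase to WebVisits:
  P1: PriorPurchase <- Conversion <- Seasonality -> WebVisits
  P2: PriorPurchase <- Conversion -> WebVisits
The empty set is not sufficient: P1 (PriorPurchase <- Conversion <- Seasonality -> WebVisits) has no collider blocking it and no conditioned non-collider, so it is open.
Try {Conversion}:
  P1: blocked at chain node Conversion ∈ conditioning set.
  P2: blocked at fork node Conversion ∈ conditioning set.
{Conversion} contains no descendant of PriorPurchase and blocks every backdoor path.
No other singleton works — e.g. {Seasonality} leaves P2 open — so {Conversion} is the unique smallest valid adjustment set.

{Conversion}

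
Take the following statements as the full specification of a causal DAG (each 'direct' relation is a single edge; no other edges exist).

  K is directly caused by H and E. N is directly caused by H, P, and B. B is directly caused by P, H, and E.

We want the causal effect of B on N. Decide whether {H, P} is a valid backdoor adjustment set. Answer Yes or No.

Yes

Backdoor paths from B to N (paths whose first edge points into B):
  P1: B <- H -> N
  P2: B <- E -> K <- H -> N
  P3: B <- P -> N
Condition 1 (no descendant of B in the set): holds — descendants of B are {N}; none are in {H, P}.
Condition 2 (every backdoor path blocked by {H, P}):
  P1: blocked at fork node H ∈ conditioning set.
  P2: blocked at collider K (neither it nor any descendant is in the conditioning set).
  P3: blocked at fork node P ∈ conditioning set.
{H, P} satisfies the backdoor criterion.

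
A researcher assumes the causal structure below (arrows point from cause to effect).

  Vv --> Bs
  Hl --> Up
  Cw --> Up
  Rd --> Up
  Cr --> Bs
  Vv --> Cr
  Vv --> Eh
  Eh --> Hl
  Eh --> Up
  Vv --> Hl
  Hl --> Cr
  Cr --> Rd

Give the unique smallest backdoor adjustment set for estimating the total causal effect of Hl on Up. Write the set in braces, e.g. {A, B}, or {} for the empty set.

{Eh, Vv}

Variables eligible for adjustment (non-descendants of Hl, excluding Hl and Up): {Cw, Eh, Vv}.
Backdoor paths from Hl to Up:
  P1: Hl <- Vv -> Eh -> Up
  P2: Hl <- Vv -> Cr -> Rd -> Up
  P3: Hl <- Vv -> Bs <- Cr -> Rd -> Up
  P4: Hl <- Eh <- Vv -> Cr -> Rd -> Up
  P5: Hl <- Eh <- Vv -> Bs <- Cr -> Rd -> Up
  P6: Hl <- Eh -> Up
The empty set is not sufficient: P1 (Hl <- Vv -> Eh -> Up) has no collider blocking it and no conditioned non-collider, so it is open.
Try {Eh, Vv}:
  P1: blocked at fork node Vv ∈ conditioning set.
  P2: blocked at fork node Vv ∈ conditioning set.
  P3: blocked at fork node Vv ∈ conditioning set.
  P4: blocked at chain node Eh ∈ conditioning set.
  P5: blocked at chain node Eh ∈ conditioning set.
  P6: blocked at fork node Eh ∈ conditioning set.
{Eh, Vv} contains no descendant of Hl and blocks every backdoor path.
Every element of {Eh, Vv} is needed (dropping Eh leaves P6 open; dropping Vv leaves P2 open), so no proper subset is valid.
Among all size-2 subsets of the eligible variables, only {Eh, Vv} blocks every backdoor path, so it is the unique smallest valid adjustment set.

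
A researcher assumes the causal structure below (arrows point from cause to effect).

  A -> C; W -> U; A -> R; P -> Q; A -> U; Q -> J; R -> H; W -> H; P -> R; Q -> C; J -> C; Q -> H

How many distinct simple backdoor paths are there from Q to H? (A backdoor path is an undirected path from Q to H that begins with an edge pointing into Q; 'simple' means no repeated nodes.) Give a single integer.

2

A backdoor path from Q to H is any simple undirected path whose first edge points into Q (i.e. leaves Q via a parent).
Parents of Q: {P}.
Enumerating:
  P1: Q <- P -> R <- A -> U <- W -> H
  P2: Q <- P -> R -> H
That exhausts the simple backdoor paths. Count: 2.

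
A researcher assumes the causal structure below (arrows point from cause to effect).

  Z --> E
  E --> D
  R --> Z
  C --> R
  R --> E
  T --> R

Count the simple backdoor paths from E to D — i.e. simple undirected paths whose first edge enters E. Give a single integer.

A backdoor path from E to D is any simple undirected path whose first edge points into E (i.e. leaves E via a parent).
Parents of E: {R, Z}.
No simple path from any parent of E reaches D without revisiting E, so there are no backdoor paths.

0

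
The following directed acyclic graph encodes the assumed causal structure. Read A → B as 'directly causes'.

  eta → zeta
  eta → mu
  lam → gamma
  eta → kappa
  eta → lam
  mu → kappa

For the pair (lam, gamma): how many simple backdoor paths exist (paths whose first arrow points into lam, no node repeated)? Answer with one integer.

A backdoor path from lam to gamma is any simple undirected path whose first edge points into lam (i.e. leaves lam via a parent).
Parents of lam: {eta}.
No simple path from any parent of lam reaches gamma without revisiting lam, so there are no backdoor paths.

0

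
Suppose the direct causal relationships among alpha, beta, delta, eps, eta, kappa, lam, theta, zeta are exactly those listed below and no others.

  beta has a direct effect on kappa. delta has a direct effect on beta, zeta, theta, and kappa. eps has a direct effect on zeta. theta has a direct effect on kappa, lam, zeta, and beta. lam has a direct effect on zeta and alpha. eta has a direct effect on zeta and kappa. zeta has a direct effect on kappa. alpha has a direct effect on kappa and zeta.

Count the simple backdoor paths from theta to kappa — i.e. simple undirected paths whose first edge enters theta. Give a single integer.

6

A backdoor path from theta to kappa is any simple undirected path whose first edge points into theta (i.e. leaves theta via a parent).
Parents of theta: {delta}.
Enumerating:
  P1: theta <- delta -> zeta <- lam -> alpha -> kappa
  P2: theta <- delta -> zeta <- alpha -> kappa
  P3: theta <- delta -> zeta <- eta -> kappa
  P4: theta <- delta -> zeta -> kappa
  P5: theta <- delta -> beta -> kappa
  P6: theta <- delta -> kappa
That exhausts the simple backdoor paths. Count: 6.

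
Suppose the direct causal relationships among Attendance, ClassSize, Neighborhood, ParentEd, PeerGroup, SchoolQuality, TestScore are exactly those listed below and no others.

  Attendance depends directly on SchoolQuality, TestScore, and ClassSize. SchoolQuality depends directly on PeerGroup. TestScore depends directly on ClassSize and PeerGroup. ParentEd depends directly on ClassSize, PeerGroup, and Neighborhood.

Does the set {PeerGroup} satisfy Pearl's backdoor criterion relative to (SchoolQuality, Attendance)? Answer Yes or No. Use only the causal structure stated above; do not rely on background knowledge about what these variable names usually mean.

Backdoor paths from SchoolQuality to Attendance (paths whose first edge points into SchoolQuality):
  P1: SchoolQuality <- PeerGroup -> ParentEd <- ClassSize -> TestScore -> Attendance
  P2: SchoolQuality <- PeerGroup -> ParentEd <- ClassSize -> Attendance
  P3: SchoolQuality <- PeerGroup -> TestScore <- ClassSize -> Attendance
  P4: SchoolQuality <- PeerGroup -> TestScore -> Attendance
Condition 1 (no descendant of SchoolQuality in the set): holds — descendants of SchoolQuality are {Attendance}; none are in {PeerGroup}.
Condition 2 (every backdoor path blocked by {PeerGroup}):
  P1: blocked at fork node PeerGroup ∈ conditioning set.
  P2: blocked at fork node PeerGroup ∈ conditioning set.
  P3: blocked at fork node PeerGroup ∈ conditioning set.
  P4: blocked at fork node PeerGroup ∈ conditioning set.
{PeerGroup} satisfies the backdoor criterion.

Yes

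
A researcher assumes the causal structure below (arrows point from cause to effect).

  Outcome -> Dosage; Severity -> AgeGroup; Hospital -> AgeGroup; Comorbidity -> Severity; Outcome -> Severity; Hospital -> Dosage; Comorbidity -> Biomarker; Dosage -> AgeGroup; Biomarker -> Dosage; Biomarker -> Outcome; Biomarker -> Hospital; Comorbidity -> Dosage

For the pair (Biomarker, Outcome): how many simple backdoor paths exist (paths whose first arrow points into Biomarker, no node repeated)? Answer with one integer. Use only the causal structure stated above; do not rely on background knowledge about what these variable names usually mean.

A backdoor path from Biomarker to Outcome is any simple undirected path whose first edge points into Biomarker (i.e. leaves Biomarker via a parent).
Parents of Biomarker: {Comorbidity}.
Enumerating:
  P1: Biomarker <- Comorbidity -> Severity <- Outcome
  P2: Biomarker <- Comorbidity -> Severity -> AgeGroup <- Hospital -> Dosage <- Outcome
  P3: Biomarker <- Comorbidity -> Severity -> AgeGroup <- Dosage <- Outcome
  P4: Biomarker <- Comorbidity -> Dosage <- Hospital -> AgeGroup <- Severity <- Outcome
  P5: Biomarker <- Comorbidity -> Dosage <- Outcome
  P6: Biomarker <- Comorbidity -> Dosage -> AgeGroup <- Severity <- Outcome
That exhausts the simple backdoor paths. Count: 6.

6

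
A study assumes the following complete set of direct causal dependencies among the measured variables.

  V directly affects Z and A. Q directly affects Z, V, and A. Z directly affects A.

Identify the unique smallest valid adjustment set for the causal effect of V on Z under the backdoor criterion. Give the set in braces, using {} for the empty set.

{Q}

Variables eligible for adjustment (non-descendants of V, excluding V and Z): {Q}.
Backdoor paths from V to Z:
  P1: V <- Q -> Z
  P2: V <- Q -> A <- Z
The empty set is not sufficient: P1 (V <- Q -> Z) has no collider blocking it and no conditioned non-collider, so it is open.
Try {Q}:
  P1: blocked at fork node Q ∈ conditioning set.
  P2: blocked at fork node Q ∈ conditioning set.
{Q} contains no descendant of V and blocks every backdoor path.
{Q} is the unique smallest valid adjustment set.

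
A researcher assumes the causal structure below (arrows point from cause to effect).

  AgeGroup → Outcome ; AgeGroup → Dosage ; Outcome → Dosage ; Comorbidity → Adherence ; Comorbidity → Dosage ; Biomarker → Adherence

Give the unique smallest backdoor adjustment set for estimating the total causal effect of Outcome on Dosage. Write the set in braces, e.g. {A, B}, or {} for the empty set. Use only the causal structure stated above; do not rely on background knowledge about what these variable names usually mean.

Variables eligible for adjustment (non-descendants of Outcome, excluding Outcome and Dosage): {Adherence, AgeGroup, Biomarker, Comorbidity}.
Backdoor paths from Outcome to Dosage:
  P1: Outcome <- AgeGroup -> Dosage
The empty set is not sufficient: P1 (Outcome <- AgeGroup -> Dosage) has no collider blocking it and no conditioned non-collider, so it is open.
Try {AgeGroup}:
  P1: blocked at fork node AgeGroup ∈ conditioning set.
{AgeGroup} contains no descendant of Outcome and blocks every backdoor path.
No other singleton works — e.g. {Comorbidity} leaves P1 open — so {AgeGroup} is the unique smallest valid adjustment set.

{AgeGroup}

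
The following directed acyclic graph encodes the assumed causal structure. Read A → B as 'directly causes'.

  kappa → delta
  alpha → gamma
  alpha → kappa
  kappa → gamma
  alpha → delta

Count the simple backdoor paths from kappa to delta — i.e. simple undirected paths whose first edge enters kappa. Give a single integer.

1

A backdoor path from kappa to delta is any simple undirected path whose first edge points into kappa (i.e. leaves kappa via a parent).
Parents of kappa: {alpha}.
Enumerating:
  P1: kappa <- alpha -> delta
That exhausts the simple backdoor paths. Count: 1.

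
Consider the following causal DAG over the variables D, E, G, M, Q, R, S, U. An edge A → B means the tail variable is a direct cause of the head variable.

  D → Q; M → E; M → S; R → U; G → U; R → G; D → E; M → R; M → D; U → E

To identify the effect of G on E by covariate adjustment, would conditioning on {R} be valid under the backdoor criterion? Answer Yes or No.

Backdoor paths from G to E (paths whose first edge points into G):
  P1: G <- R <- M -> D -> E
  P2: G <- R <- M -> E
  P3: G <- R -> U -> E
Condition 1 (no descendant of G in the set): holds — descendants of G are {E, U}; none are in {R}.
Condition 2 (every backdoor path blocked by {R}):
  P1: blocked at chain node R ∈ conditioning set.
  P2: blocked at chain node R ∈ conditioning set.
  P3: blocked at fork node R ∈ conditioning set.
{R} satisfies the backdoor criterion.

Yes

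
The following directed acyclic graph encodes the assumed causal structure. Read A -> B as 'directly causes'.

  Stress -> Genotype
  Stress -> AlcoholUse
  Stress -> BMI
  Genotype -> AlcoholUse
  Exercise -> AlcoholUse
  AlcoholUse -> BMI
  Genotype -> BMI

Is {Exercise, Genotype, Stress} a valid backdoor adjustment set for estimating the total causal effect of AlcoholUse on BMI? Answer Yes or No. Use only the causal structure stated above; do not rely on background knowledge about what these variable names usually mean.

Yes

Backdoor paths from AlcoholUse to BMI (paths whose first edge points into AlcoholUse):
  P1: AlcoholUse <- Stress -> Genotype -> BMI
  P2: AlcoholUse <- Stress -> BMI
  P3: AlcoholUse <- Genotype <- Stress -> BMI
  P4: AlcoholUse <- Genotype -> BMI
Condition 1 (no descendant of AlcoholUse in the set): holds — descendants of AlcoholUse are {BMI}; none are in {Exercise, Genotype, Stress}.
Condition 2 (every backdoor path blocked by {Exercise, Genotype, Stress}):
  P1: blocked at fork node Stress ∈ conditioning set.
  P2: blocked at fork node Stress ∈ conditioning set.
  P3: blocked at chain node Genotype ∈ conditioning set.
  P4: blocked at fork node Genotype ∈ conditioning set.
{Exercise, Genotype, Stress} satisfies the backdoor criterion.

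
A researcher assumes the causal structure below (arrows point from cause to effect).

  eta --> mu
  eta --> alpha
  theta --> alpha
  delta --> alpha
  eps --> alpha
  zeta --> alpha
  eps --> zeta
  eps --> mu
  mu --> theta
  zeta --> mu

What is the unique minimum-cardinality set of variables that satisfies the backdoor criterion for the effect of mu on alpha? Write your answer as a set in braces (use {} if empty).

{eps, eta, zeta}

Variables eligible for adjustment (non-descendants of mu, excluding mu and alpha): {delta, eps, eta, zeta}.
Backdoor paths from mu to alpha:
  P1: mu <- eps -> zeta -> alpha
  P2: mu <- eps -> alpha
  P3: mu <- eta -> alpha
  P4: mu <- zeta <- eps -> alpha
  P5: mu <- zeta -> alpha
The empty set is not sufficient: P1 (mu <- eps -> zeta -> alpha) has no collider blocking it and no conditioned non-collider, so it is open.
Try {eps, eta, zeta}:
  P1: blocked at fork node eps ∈ conditioning set.
  P2: blocked at fork node eps ∈ conditioning set.
  P3: blocked at fork node eta ∈ conditioning set.
  P4: blocked at chain node zeta ∈ conditioning set.
  P5: blocked at fork node zeta ∈ conditioning set.
{eps, eta, zeta} contains no descendant of mu and blocks every backdoor path.
Every element of {eps, eta, zeta} is needed (dropping eps leaves P2 open; dropping eta leaves P3 open; dropping zeta leaves P5 open), so no proper subset is valid.
Among all size-3 subsets of the eligible variables, only {eps, eta, zeta} blocks every backdoor path, so it is the unique smallest valid adjustment set.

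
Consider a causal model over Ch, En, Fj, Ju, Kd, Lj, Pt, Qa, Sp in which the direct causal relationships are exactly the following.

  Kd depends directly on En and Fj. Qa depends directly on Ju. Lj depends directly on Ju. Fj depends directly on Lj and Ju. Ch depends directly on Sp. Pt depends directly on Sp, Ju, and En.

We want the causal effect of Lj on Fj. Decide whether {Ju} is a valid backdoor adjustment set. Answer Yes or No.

Backdoor paths from Lj to Fj (paths whose first edge points into Lj):
  P1: Lj <- Ju -> Pt <- En -> Kd <- Fj
  P2: Lj <- Ju -> Fj
Condition 1 (no descendant of Lj in the set): holds — descendants of Lj are {Fj, Kd}; none are in {Ju}.
Condition 2 (every backdoor path blocked by {Ju}):
  P1: blocked at fork node Ju ∈ conditioning set.
  P2: blocked at fork node Ju ∈ conditioning set.
{Ju} satisfies the backdoor criterion.

Yes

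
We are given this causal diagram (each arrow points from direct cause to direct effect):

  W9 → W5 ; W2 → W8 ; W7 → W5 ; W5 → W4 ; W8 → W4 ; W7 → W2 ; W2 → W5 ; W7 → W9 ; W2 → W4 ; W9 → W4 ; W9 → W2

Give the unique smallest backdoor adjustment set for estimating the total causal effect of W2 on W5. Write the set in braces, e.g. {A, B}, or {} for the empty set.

{W7, W9}

Variables eligible for adjustment (non-descendants of W2, excluding W2 and W5): {W7, W9}.
Backdoor paths from W2 to W5:
  P1: W2 <- W7 -> W9 -> W5
  P2: W2 <- W7 -> W9 -> W4 <- W5
  P3: W2 <- W7 -> W5
  P4: W2 <- W9 <- W7 -> W5
  P5: W2 <- W9 -> W5
  P6: W2 <- W9 -> W4 <- W5
The empty set is not sufficient: P1 (W2 <- W7 -> W9 -> W5) has no collider blocking it and no conditioned non-collider, so it is open.
Try {W7, W9}:
  P1: blocked at fork node W7 ∈ conditioning set.
  P2: blocked at fork node W7 ∈ conditioning set.
  P3: blocked at fork node W7 ∈ conditioning set.
  P4: blocked at chain node W9 ∈ conditioning set.
  P5: blocked at fork node W9 ∈ conditioning set.
  P6: blocked at fork node W9 ∈ conditioning set.
{W7, W9} contains no descendant of W2 and blocks every backdoor path.
Every element of {W7, W9} is needed (dropping W7 leaves P3 open; dropping W9 leaves P5 open), so no proper subset is valid.
Among all size-2 subsets of the eligible variables, only {W7, W9} blocks every backdoor path, so it is the unique smallest valid adjustment set.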